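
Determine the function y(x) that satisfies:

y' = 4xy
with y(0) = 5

General solution: y = Ce^(2x²)
Applying IC y(0) = 5:
Particular solution: y = 5e^(2x²)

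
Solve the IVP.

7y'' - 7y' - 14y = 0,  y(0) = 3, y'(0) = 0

General solution: y = C₁e^(2x) + C₂e^(-x)
Applying ICs: C₁ = 1, C₂ = 2
Particular solution: y = e^(2x) + 2e^(-x)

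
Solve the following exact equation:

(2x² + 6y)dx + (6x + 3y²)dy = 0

Verify exactness: ∂M/∂y = ∂N/∂x ✓
Find F(x,y) such that ∂F/∂x = M, ∂F/∂y = N
Solution: 2x³/3 + 6xy + y³ = C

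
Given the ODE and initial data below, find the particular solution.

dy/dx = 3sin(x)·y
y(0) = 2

General solution: y = Ce^(-3cos(x))
Applying IC y(0) = 2:
Particular solution: y = 2e^(3(1-cos(x)))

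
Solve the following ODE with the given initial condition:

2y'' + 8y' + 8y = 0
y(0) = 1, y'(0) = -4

General solution: y = (C₁ + C₂x)e^(-2x)
Repeated root r = -2
Applying ICs: C₁ = 1, C₂ = -2
Particular solution: y = (1 - 2x)e^(-2x)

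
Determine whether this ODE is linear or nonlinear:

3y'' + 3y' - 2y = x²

Linear (y and its derivatives appear to the first power only, no products of y terms)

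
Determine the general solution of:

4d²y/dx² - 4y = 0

Characteristic equation: 4r² - 4 = 0
Divide by 4: r² - 1 = 0
Roots: r = 1, -1 (distinct real)
General solution: y = C₁e^x + C₂e^(-x)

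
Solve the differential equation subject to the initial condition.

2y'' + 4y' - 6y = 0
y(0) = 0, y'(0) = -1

General solution: y = C₁e^x + C₂e^(-3x)
Applying ICs: C₁ = -1/4, C₂ = 1/4
Particular solution: y = -(1/4)e^x + (1/4)e^(-3x)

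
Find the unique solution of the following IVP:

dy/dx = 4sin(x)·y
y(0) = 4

General solution: y = Ce^(-4cos(x))
Applying IC y(0) = 4:
Particular solution: y = 4e^(4(1-cos(x)))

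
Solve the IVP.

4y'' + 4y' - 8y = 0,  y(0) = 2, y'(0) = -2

General solution: y = C₁e^x + C₂e^(-2x)
Applying ICs: C₁ = 2/3, C₂ = 4/3
Particular solution: y = (2/3)e^x + (4/3)e^(-2x)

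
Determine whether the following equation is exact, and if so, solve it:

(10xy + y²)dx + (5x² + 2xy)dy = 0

Verify exactness: ∂M/∂y = ∂N/∂x ✓
Find F(x,y) such that ∂F/∂x = M, ∂F/∂y = N
Solution: 5x²y + xy² = C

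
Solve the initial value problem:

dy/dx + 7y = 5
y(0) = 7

General solution: y = 5/7 + Ce^(-7x)
Applying y(0) = 7: C = 7 - 5/7 = 44/7
Particular solution: y = 5/7 + (44/7)e^(-7x)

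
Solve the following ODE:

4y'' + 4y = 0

Characteristic equation: 4r² + 4 = 0
Divide by 4: r² + 1 = 0
Roots: r = ±i (complex conjugates)
General solution: y = C₁cos(x) + C₂sin(x)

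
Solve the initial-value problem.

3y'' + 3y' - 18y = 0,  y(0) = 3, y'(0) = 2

General solution: y = C₁e^(2x) + C₂e^(-3x)
Applying ICs: C₁ = 11/5, C₂ = 4/5
Particular solution: y = (11/5)e^(2x) + (4/5)e^(-3x)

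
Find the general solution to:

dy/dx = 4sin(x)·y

Separating variables and integrating:
ln|y| = -4cos(x) + C

General solution: y = Ce^(-4cos(x))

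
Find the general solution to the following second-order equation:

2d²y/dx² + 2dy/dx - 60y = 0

Characteristic equation: 2r² + 2r - 60 = 0
Divide by 2: r² + r - 30 = 0
Roots: r = 5, -6 (distinct real)
General solution: y = C₁e^(5x) + C₂e^(-6x)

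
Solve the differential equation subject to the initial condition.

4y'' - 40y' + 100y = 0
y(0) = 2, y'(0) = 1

General solution: y = (C₁ + C₂x)e^(5x)
Repeated root r = 5
Applying ICs: C₁ = 2, C₂ = -9
Particular solution: y = (2 - 9x)e^(5x)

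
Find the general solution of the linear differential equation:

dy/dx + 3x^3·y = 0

Using integrating factor method:

General solution: y = Ce^(-3x^4/4)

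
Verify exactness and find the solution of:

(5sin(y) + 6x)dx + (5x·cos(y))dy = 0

Verify exactness: ∂M/∂y = ∂N/∂x ✓
Find F(x,y) such that ∂F/∂x = M, ∂F/∂y = N
Solution: 5x·sin(y) + 3x² = C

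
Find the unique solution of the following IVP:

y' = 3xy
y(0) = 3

General solution: y = Ce^(3x²/2)
Applying IC y(0) = 3:
Particular solution: y = 3e^(3x²/2)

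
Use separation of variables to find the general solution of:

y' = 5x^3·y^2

Separating variables and integrating:
-1/y = 5x^4/4 + C

General solution: y^-1 = (-5/4)x^4 + C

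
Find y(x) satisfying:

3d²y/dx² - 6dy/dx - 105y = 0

Characteristic equation: 3r² - 6r - 105 = 0
Divide by 3: r² - 2r - 35 = 0
Roots: r = 7, -5 (distinct real)
General solution: y = C₁e^(7x) + C₂e^(-5x)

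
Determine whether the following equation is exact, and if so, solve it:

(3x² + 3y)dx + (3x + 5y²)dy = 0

Verify exactness: ∂M/∂y = ∂N/∂x ✓
Find F(x,y) such that ∂F/∂x = M, ∂F/∂y = N
Solution: x³ + 3xy + 5y³/3 = C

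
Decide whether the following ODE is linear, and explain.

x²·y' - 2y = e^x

Linear (y and its derivatives appear to the first power only, no products of y terms)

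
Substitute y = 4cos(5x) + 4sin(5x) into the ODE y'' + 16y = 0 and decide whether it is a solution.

Verification:
y'' = -100cos(5x) - 100sin(5x)
y'' + 16y ≠ 0 (frequency mismatch: got 25 instead of 16)

No, it is not a solution.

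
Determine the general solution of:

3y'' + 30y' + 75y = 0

Characteristic equation: 3r² + 30r + 75 = 0
Divide by 3: r² + 10r + 25 = 0
Factored: (r + 5)² = 0
Repeated root: r = -5
General solution: y = (C₁ + C₂x)e^(-5x)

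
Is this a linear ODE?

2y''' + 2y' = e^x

Yes. Linear (y and its derivatives appear to the first power only, no products of y terms)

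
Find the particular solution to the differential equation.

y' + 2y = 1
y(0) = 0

General solution: y = 1/2 + Ce^(-2x)
Applying y(0) = 0: C = 0 - 1/2 = -1/2
Particular solution: y = 1/2 - (1/2)e^(-2x)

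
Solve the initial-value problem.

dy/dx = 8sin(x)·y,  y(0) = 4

General solution: y = Ce^(-8cos(x))
Applying IC y(0) = 4:
Particular solution: y = 4e^(8(1-cos(x)))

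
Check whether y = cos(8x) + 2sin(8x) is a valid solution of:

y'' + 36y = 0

Verification:
y'' = -64cos(8x) - 128sin(8x)
y'' + 36y ≠ 0 (frequency mismatch: got 64 instead of 36)

No, it is not a solution.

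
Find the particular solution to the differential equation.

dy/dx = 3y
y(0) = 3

General solution: y = Ce^(3x)
Applying IC y(0) = 3:
Particular solution: y = 3e^(3x)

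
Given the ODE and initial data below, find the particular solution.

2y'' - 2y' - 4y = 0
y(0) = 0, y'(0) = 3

General solution: y = C₁e^(2x) + C₂e^(-x)
Applying ICs: C₁ = 1, C₂ = -1
Particular solution: y = e^(2x) - e^(-x)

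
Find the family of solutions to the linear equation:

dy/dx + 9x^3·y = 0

Using integrating factor method:

General solution: y = Ce^(-9x^4/4)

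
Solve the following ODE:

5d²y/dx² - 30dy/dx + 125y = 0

Characteristic equation: 5r² - 30r + 125 = 0
Divide by 5: r² - 6r + 25 = 0
Roots: r = 3 ± 4i (complex conjugates)
General solution: y = e^(3x)(C₁cos(4x) + C₂sin(4x))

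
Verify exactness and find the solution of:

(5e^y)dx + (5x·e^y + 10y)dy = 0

Verify exactness: ∂M/∂y = ∂N/∂x ✓
Find F(x,y) such that ∂F/∂x = M, ∂F/∂y = N
Solution: 5x·e^y + 5y² = C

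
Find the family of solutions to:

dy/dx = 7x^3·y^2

Separating variables and integrating:
-1/y = 7x^4/4 + C

General solution: y^-1 = (-7/4)x^4 + C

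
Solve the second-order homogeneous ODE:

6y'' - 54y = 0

Characteristic equation: 6r² - 54 = 0
Divide by 6: r² - 9 = 0
Roots: r = 3, -3 (distinct real)
General solution: y = C₁e^(3x) + C₂e^(-3x)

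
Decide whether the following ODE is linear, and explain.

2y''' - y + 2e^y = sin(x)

Nonlinear (e^y is nonlinear in y)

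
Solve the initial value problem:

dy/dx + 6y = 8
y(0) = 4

General solution: y = 4/3 + Ce^(-6x)
Applying y(0) = 4: C = 4 - 4/3 = 8/3
Particular solution: y = 4/3 + (8/3)e^(-6x)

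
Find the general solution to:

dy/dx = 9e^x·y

Separating variables and integrating:
ln|y| = 9e^x + C

General solution: y = Ce^(9e^x)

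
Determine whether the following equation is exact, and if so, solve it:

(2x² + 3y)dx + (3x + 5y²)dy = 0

Verify exactness: ∂M/∂y = ∂N/∂x ✓
Find F(x,y) such that ∂F/∂x = M, ∂F/∂y = N
Solution: 2x³/3 + 3xy + 5y³/3 = C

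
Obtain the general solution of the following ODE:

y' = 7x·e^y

Separating variables and integrating:
-e^(-y) = 7x²/2 + C

General solution: y = -ln(C - 7x²/2)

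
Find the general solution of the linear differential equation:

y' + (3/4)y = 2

Using integrating factor method:

General solution: y = 8/3 + Ce^(-3x/4)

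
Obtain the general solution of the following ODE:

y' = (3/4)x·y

Separating variables and integrating:
ln|y| = 3x^2/8 + C

General solution: y = Ce^(3x^2/8)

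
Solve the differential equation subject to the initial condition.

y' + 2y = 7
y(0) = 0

General solution: y = 7/2 + Ce^(-2x)
Applying y(0) = 0: C = 0 - 7/2 = -7/2
Particular solution: y = 7/2 - (7/2)e^(-2x)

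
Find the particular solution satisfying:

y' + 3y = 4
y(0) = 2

General solution: y = 4/3 + Ce^(-3x)
Applying y(0) = 2: C = 2 - 4/3 = 2/3
Particular solution: y = 4/3 + (2/3)e^(-3x)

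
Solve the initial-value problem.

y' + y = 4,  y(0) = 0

General solution: y = 4 + Ce^(-x)
Applying y(0) = 0: C = 0 - 4 = -4
Particular solution: y = 4 - 4e^(-x)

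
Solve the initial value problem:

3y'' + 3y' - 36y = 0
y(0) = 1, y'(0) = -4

General solution: y = C₁e^(3x) + C₂e^(-4x)
Applying ICs: C₁ = 0, C₂ = 1
Particular solution: y = e^(-4x)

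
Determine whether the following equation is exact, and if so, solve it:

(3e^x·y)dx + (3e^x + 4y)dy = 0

Verify exactness: ∂M/∂y = ∂N/∂x ✓
Find F(x,y) such that ∂F/∂x = M, ∂F/∂y = N
Solution: 3e^x·y + 2y² = C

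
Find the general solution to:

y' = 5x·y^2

Separating variables and integrating:
-1/y = 5x^2/2 + C

General solution: y^-1 = (-5/2)x^2 + C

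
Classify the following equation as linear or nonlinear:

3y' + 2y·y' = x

Nonlinear (product y·y')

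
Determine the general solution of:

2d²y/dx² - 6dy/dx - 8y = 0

Characteristic equation: 2r² - 6r - 8 = 0
Divide by 2: r² - 3r - 4 = 0
Roots: r = 4, -1 (distinct real)
General solution: y = C₁e^(4x) + C₂e^(-x)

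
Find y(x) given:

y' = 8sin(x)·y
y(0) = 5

General solution: y = Ce^(-8cos(x))
Applying IC y(0) = 5:
Particular solution: y = 5e^(8(1-cos(x)))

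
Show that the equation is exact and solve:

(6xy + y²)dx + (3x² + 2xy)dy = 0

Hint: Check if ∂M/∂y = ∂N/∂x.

Verify exactness: ∂M/∂y = ∂N/∂x ✓
Find F(x,y) such that ∂F/∂x = M, ∂F/∂y = N
Solution: 3x²y + xy² = C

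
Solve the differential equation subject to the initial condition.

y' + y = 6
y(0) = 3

General solution: y = 6 + Ce^(-x)
Applying y(0) = 3: C = 3 - 6 = -3
Particular solution: y = 6 - 3e^(-x)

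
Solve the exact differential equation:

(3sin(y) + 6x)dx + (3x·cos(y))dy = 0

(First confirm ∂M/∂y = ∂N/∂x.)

Verify exactness: ∂M/∂y = ∂N/∂x ✓
Find F(x,y) such that ∂F/∂x = M, ∂F/∂y = N
Solution: 3x·sin(y) + 3x² = C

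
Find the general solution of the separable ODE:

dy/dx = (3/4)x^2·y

Separating variables and integrating:
ln|y| = x^3/4 + C

General solution: y = Ce^(x^3/4)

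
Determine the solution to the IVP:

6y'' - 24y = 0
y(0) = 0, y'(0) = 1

General solution: y = C₁e^(2x) + C₂e^(-2x)
Applying ICs: C₁ = 1/4, C₂ = -1/4
Particular solution: y = (1/4)e^(2x) - (1/4)e^(-2x)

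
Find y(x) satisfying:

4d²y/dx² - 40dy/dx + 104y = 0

Characteristic equation: 4r² - 40r + 104 = 0
Divide by 4: r² - 10r + 26 = 0
Roots: r = 5 ± i (complex conjugates)
General solution: y = e^(5x)(C₁cos(x) + C₂sin(x))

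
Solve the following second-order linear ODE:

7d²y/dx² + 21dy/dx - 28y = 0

Characteristic equation: 7r² + 21r - 28 = 0
Divide by 7: r² + 3r - 4 = 0
Roots: r = 1, -4 (distinct real)
General solution: y = C₁e^x + C₂e^(-4x)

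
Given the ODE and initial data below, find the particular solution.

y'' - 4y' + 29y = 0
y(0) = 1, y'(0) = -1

General solution: y = e^(2x)(C₁cos(5x) + C₂sin(5x))
Complex roots r = 2 ± 5i
Applying ICs: C₁ = 1, C₂ = -3/5
Particular solution: y = e^(2x)(cos(5x) - (3/5)sin(5x))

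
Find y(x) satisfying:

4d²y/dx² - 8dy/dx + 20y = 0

Characteristic equation: 4r² - 8r + 20 = 0
Divide by 4: r² - 2r + 5 = 0
Roots: r = 1 ± 2i (complex conjugates)
General solution: y = e^x(C₁cos(2x) + C₂sin(2x))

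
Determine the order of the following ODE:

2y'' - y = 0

The order is 2 (highest derivative is of order 2).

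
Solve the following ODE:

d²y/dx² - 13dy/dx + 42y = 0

Characteristic equation: r² - 13r + 42 = 0
Roots: r = 7, 6 (distinct real)
General solution: y = C₁e^(7x) + C₂e^(6x)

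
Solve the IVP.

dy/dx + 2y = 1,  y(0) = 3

General solution: y = 1/2 + Ce^(-2x)
Applying y(0) = 3: C = 3 - 1/2 = 5/2
Particular solution: y = 1/2 + (5/2)e^(-2x)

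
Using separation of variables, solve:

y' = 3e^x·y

Separating variables and integrating:
ln|y| = 3e^x + C

General solution: y = Ce^(3e^x)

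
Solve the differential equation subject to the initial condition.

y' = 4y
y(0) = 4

General solution: y = Ce^(4x)
Applying IC y(0) = 4:
Particular solution: y = 4e^(4x)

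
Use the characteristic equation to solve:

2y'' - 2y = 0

Characteristic equation: 2r² - 2 = 0
Divide by 2: r² - 1 = 0
Roots: r = 1, -1 (distinct real)
General solution: y = C₁e^x + C₂e^(-x)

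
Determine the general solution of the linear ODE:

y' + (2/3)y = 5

Using integrating factor method:

General solution: y = 15/2 + Ce^(-2x/3)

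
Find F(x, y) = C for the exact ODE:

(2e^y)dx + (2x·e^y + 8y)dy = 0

Verify exactness: ∂M/∂y = ∂N/∂x ✓
Find F(x,y) such that ∂F/∂x = M, ∂F/∂y = N
Solution: 2x·e^y + 4y² = C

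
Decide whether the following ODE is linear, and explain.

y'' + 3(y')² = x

Nonlinear ((y')² term)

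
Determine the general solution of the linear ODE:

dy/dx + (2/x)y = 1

Using integrating factor method:

General solution: y = (1/3)x + Cx^(-2)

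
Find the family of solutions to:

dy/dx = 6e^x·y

Separating variables and integrating:
ln|y| = 6e^x + C

General solution: y = Ce^(6e^x)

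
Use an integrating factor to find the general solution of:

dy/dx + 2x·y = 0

Using integrating factor method:

General solution: y = Ce^(-x^2)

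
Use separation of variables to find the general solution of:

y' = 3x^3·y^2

Separating variables and integrating:
-1/y = 3x^4/4 + C

General solution: y^-1 = (-3/4)x^4 + C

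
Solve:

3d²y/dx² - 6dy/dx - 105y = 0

Characteristic equation: 3r² - 6r - 105 = 0
Divide by 3: r² - 2r - 35 = 0
Roots: r = 7, -5 (distinct real)
General solution: y = C₁e^(7x) + C₂e^(-5x)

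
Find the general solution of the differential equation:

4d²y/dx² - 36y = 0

Characteristic equation: 4r² - 36 = 0
Divide by 4: r² - 9 = 0
Roots: r = 3, -3 (distinct real)
General solution: y = C₁e^(3x) + C₂e^(-3x)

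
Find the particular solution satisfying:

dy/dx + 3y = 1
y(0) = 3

General solution: y = 1/3 + Ce^(-3x)
Applying y(0) = 3: C = 3 - 1/3 = 8/3
Particular solution: y = 1/3 + (8/3)e^(-3x)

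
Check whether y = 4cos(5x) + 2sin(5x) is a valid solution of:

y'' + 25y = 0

Verification:
y'' = -100cos(5x) - 50sin(5x)
y'' + 25y = 0 ✓

Yes, it is a solution.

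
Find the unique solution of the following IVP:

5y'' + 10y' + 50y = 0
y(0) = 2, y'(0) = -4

General solution: y = e^(-x)(C₁cos(3x) + C₂sin(3x))
Complex roots r = -1 ± 3i
Applying ICs: C₁ = 2, C₂ = -2/3
Particular solution: y = e^(-x)(2cos(3x) - (2/3)sin(3x))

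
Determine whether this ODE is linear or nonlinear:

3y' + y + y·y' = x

Nonlinear (product y·y')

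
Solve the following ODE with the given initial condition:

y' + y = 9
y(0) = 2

General solution: y = 9 + Ce^(-x)
Applying y(0) = 2: C = 2 - 9 = -7
Particular solution: y = 9 - 7e^(-x)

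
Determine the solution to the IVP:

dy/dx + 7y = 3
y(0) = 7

General solution: y = 3/7 + Ce^(-7x)
Applying y(0) = 7: C = 7 - 3/7 = 46/7
Particular solution: y = 3/7 + (46/7)e^(-7x)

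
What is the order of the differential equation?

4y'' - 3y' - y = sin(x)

The order is 2 (highest derivative is of order 2).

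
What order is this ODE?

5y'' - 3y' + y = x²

The order is 2 (highest derivative is of order 2).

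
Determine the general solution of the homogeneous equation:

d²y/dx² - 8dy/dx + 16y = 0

Characteristic equation: r² - 8r + 16 = 0
Factored: (r - 4)² = 0
Repeated root: r = 4
General solution: y = (C₁ + C₂x)e^(4x)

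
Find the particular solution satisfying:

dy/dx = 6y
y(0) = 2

General solution: y = Ce^(6x)
Applying IC y(0) = 2:
Particular solution: y = 2e^(6x)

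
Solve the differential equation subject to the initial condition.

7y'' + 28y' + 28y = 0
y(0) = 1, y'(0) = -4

General solution: y = (C₁ + C₂x)e^(-2x)
Repeated root r = -2
Applying ICs: C₁ = 1, C₂ = -2
Particular solution: y = (1 - 2x)e^(-2x)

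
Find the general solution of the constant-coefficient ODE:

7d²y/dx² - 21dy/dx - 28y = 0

Characteristic equation: 7r² - 21r - 28 = 0
Divide by 7: r² - 3r - 4 = 0
Roots: r = 4, -1 (distinct real)
General solution: y = C₁e^(4x) + C₂e^(-x)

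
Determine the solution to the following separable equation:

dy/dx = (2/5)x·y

Separating variables and integrating:
ln|y| = x^2/5 + C

General solution: y = Ce^(x^2/5)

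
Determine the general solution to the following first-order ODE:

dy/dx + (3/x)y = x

Using integrating factor method:

General solution: y = (1/5)x^2 + Cx^(-3)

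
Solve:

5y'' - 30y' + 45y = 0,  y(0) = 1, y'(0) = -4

General solution: y = (C₁ + C₂x)e^(3x)
Repeated root r = 3
Applying ICs: C₁ = 1, C₂ = -7
Particular solution: y = (1 - 7x)e^(3x)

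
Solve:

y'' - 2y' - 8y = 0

Characteristic equation: r² - 2r - 8 = 0
Roots: r = 4, -2 (distinct real)
General solution: y = C₁e^(4x) + C₂e^(-2x)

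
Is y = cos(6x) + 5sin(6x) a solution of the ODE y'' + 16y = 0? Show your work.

Verification:
y'' = -36cos(6x) - 180sin(6x)
y'' + 16y ≠ 0 (frequency mismatch: got 36 instead of 16)

No, it is not a solution.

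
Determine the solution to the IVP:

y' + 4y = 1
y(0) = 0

General solution: y = 1/4 + Ce^(-4x)
Applying y(0) = 0: C = 0 - 1/4 = -1/4
Particular solution: y = 1/4 - (1/4)e^(-4x)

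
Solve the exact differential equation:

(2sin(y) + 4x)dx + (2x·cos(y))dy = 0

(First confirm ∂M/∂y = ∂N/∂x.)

Verify exactness: ∂M/∂y = ∂N/∂x ✓
Find F(x,y) such that ∂F/∂x = M, ∂F/∂y = N
Solution: 2x·sin(y) + 2x² = C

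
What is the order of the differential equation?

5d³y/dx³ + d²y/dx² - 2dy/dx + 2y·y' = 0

The order is 3 (highest derivative is of order 3).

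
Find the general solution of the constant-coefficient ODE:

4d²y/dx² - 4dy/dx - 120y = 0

Characteristic equation: 4r² - 4r - 120 = 0
Divide by 4: r² - r - 30 = 0
Roots: r = 6, -5 (distinct real)
General solution: y = C₁e^(6x) + C₂e^(-5x)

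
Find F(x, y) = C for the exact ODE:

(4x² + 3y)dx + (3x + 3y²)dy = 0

Verify exactness: ∂M/∂y = ∂N/∂x ✓
Find F(x,y) such that ∂F/∂x = M, ∂F/∂y = N
Solution: 4x³/3 + 3xy + y³ = C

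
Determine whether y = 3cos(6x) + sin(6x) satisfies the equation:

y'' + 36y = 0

Verification:
y'' = -108cos(6x) - 36sin(6x)
y'' + 36y = 0 ✓

Yes, it is a solution.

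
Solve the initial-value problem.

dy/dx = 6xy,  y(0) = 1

General solution: y = Ce^(3x²)
Applying IC y(0) = 1:
Particular solution: y = e^(3x²)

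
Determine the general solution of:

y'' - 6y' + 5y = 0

Characteristic equation: r² - 6r + 5 = 0
Roots: r = 5, 1 (distinct real)
General solution: y = C₁e^(5x) + C₂e^x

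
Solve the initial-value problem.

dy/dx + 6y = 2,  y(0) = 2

General solution: y = 1/3 + Ce^(-6x)
Applying y(0) = 2: C = 2 - 1/3 = 5/3
Particular solution: y = 1/3 + (5/3)e^(-6x)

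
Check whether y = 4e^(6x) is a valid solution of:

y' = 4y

Verification:
y = 4e^(6x)
y' = 24e^(6x)
But 4y = 16e^(6x)
y' ≠ 4y — the derivative does not match

No, it is not a solution.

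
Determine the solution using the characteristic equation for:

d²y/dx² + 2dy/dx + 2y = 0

Characteristic equation: r² + 2r + 2 = 0
Roots: r = -1 ± i (complex conjugates)
General solution: y = e^(-x)(C₁cos(x) + C₂sin(x))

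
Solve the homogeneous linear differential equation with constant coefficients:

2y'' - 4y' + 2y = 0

Characteristic equation: 2r² - 4r + 2 = 0
Divide by 2: r² - 2r + 1 = 0
Factored: (r - 1)² = 0
Repeated root: r = 1
General solution: y = (C₁ + C₂x)e^x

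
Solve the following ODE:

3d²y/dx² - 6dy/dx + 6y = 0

Characteristic equation: 3r² - 6r + 6 = 0
Divide by 3: r² - 2r + 2 = 0
Roots: r = 1 ± i (complex conjugates)
General solution: y = e^x(C₁cos(x) + C₂sin(x))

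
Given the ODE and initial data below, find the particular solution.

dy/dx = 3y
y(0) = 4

General solution: y = Ce^(3x)
Applying IC y(0) = 4:
Particular solution: y = 4e^(3x)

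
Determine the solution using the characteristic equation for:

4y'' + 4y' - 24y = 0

Characteristic equation: 4r² + 4r - 24 = 0
Divide by 4: r² + r - 6 = 0
Roots: r = 2, -3 (distinct real)
General solution: y = C₁e^(2x) + C₂e^(-3x)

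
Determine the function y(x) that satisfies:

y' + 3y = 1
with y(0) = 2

General solution: y = 1/3 + Ce^(-3x)
Applying y(0) = 2: C = 2 - 1/3 = 5/3
Particular solution: y = 1/3 + (5/3)e^(-3x)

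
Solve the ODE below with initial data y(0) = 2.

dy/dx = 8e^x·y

General solution: y = Ce^(8e^x)
Applying IC y(0) = 2:
Particular solution: y = 2e^(8(e^x - 1))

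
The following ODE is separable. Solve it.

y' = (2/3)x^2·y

Separating variables and integrating:
ln|y| = 2x^3/9 + C

General solution: y = Ce^(2x^3/9)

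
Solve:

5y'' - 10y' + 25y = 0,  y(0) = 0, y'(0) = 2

General solution: y = e^x(C₁cos(2x) + C₂sin(2x))
Complex roots r = 1 ± 2i
Applying ICs: C₁ = 0, C₂ = 1
Particular solution: y = e^x(sin(2x))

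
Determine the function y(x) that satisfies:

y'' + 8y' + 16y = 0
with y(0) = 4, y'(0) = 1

General solution: y = (C₁ + C₂x)e^(-4x)
Repeated root r = -4
Applying ICs: C₁ = 4, C₂ = 17
Particular solution: y = (4 + 17x)e^(-4x)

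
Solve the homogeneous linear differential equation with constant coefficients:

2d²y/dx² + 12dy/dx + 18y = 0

Characteristic equation: 2r² + 12r + 18 = 0
Divide by 2: r² + 6r + 9 = 0
Factored: (r + 3)² = 0
Repeated root: r = -3
General solution: y = (C₁ + C₂x)e^(-3x)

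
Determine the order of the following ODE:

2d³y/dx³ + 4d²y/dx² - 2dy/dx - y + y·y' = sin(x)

The order is 3 (highest derivative is of order 3).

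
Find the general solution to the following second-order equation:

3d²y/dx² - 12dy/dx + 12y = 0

Characteristic equation: 3r² - 12r + 12 = 0
Divide by 3: r² - 4r + 4 = 0
Factored: (r - 2)² = 0
Repeated root: r = 2
General solution: y = (C₁ + C₂x)e^(2x)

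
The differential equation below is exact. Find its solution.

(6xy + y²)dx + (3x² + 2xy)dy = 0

Verify exactness: ∂M/∂y = ∂N/∂x ✓
Find F(x,y) such that ∂F/∂x = M, ∂F/∂y = N
Solution: 3x²y + xy² = C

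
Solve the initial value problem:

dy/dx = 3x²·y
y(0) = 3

General solution: y = Ce^(x³)
Applying IC y(0) = 3:
Particular solution: y = 3e^(x³)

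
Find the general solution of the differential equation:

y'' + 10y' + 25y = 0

Characteristic equation: r² + 10r + 25 = 0
Factored: (r + 5)² = 0
Repeated root: r = -5
General solution: y = (C₁ + C₂x)e^(-5x)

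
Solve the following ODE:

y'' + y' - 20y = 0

Characteristic equation: r² + r - 20 = 0
Roots: r = 4, -5 (distinct real)
General solution: y = C₁e^(4x) + C₂e^(-5x)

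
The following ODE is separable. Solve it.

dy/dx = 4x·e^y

Separating variables and integrating:
-e^(-y) = 2x² + C

General solution: y = -ln(C - 2x²)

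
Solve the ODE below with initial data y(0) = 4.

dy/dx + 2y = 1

General solution: y = 1/2 + Ce^(-2x)
Applying y(0) = 4: C = 4 - 1/2 = 7/2
Particular solution: y = 1/2 + (7/2)e^(-2x)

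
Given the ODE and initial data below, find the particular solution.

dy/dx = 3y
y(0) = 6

General solution: y = Ce^(3x)
Applying IC y(0) = 6:
Particular solution: y = 6e^(3x)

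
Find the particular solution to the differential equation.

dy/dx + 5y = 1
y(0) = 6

General solution: y = 1/5 + Ce^(-5x)
Applying y(0) = 6: C = 6 - 1/5 = 29/5
Particular solution: y = 1/5 + (29/5)e^(-5x)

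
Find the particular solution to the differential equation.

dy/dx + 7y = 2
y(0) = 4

General solution: y = 2/7 + Ce^(-7x)
Applying y(0) = 4: C = 4 - 2/7 = 26/7
Particular solution: y = 2/7 + (26/7)e^(-7x)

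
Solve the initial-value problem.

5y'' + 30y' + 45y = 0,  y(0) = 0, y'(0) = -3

General solution: y = (C₁ + C₂x)e^(-3x)
Repeated root r = -3
Applying ICs: C₁ = 0, C₂ = -3
Particular solution: y = -3xe^(-3x)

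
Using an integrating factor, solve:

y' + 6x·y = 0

Using integrating factor method:

General solution: y = Ce^(-3x^2)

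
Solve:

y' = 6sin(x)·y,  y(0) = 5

General solution: y = Ce^(-6cos(x))
Applying IC y(0) = 5:
Particular solution: y = 5e^(6(1-cos(x)))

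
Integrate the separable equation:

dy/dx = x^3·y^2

Separating variables and integrating:
-1/y = x^4/4 + C

General solution: y^-1 = (-1/4)x^4 + C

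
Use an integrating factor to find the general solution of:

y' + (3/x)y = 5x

Using integrating factor method:

General solution: y = x^2 + Cx^(-3)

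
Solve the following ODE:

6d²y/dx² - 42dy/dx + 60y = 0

Characteristic equation: 6r² - 42r + 60 = 0
Divide by 6: r² - 7r + 10 = 0
Roots: r = 2, 5 (distinct real)
General solution: y = C₁e^(2x) + C₂e^(5x)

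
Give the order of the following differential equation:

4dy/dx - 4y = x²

The order is 1 (highest derivative is of order 1).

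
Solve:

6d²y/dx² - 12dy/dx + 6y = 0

Characteristic equation: 6r² - 12r + 6 = 0
Divide by 6: r² - 2r + 1 = 0
Factored: (r - 1)² = 0
Repeated root: r = 1
General solution: y = (C₁ + C₂x)e^x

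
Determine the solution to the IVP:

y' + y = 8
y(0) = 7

General solution: y = 8 + Ce^(-x)
Applying y(0) = 7: C = 7 - 8 = -1
Particular solution: y = 8 - e^(-x)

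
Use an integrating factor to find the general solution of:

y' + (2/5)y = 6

Using integrating factor method:

General solution: y = 15 + Ce^(-2x/5)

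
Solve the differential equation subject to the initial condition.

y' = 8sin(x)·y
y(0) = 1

General solution: y = Ce^(-8cos(x))
Applying IC y(0) = 1:
Particular solution: y = e^(8(1-cos(x)))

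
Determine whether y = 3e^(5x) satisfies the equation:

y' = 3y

Verification:
y = 3e^(5x)
y' = 15e^(5x)
But 3y = 9e^(5x)
y' ≠ 3y — the derivative does not match

No, it is not a solution.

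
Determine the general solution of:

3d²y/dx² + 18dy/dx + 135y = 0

Characteristic equation: 3r² + 18r + 135 = 0
Divide by 3: r² + 6r + 45 = 0
Roots: r = -3 ± 6i (complex conjugates)
General solution: y = e^(-3x)(C₁cos(6x) + C₂sin(6x))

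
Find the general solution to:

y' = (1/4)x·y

Separating variables and integrating:
ln|y| = x^2/8 + C

General solution: y = Ce^(x^2/8)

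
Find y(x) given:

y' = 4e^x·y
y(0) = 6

General solution: y = Ce^(4e^x)
Applying IC y(0) = 6:
Particular solution: y = 6e^(4(e^x - 1))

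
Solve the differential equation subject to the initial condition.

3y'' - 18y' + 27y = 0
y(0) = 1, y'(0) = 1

General solution: y = (C₁ + C₂x)e^(3x)
Repeated root r = 3
Applying ICs: C₁ = 1, C₂ = -2
Particular solution: y = (1 - 2x)e^(3x)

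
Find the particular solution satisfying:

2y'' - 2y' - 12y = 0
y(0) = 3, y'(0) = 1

General solution: y = C₁e^(3x) + C₂e^(-2x)
Applying ICs: C₁ = 7/5, C₂ = 8/5
Particular solution: y = (7/5)e^(3x) + (8/5)e^(-2x)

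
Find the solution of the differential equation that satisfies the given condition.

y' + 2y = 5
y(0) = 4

General solution: y = 5/2 + Ce^(-2x)
Applying y(0) = 4: C = 4 - 5/2 = 3/2
Particular solution: y = 5/2 + (3/2)e^(-2x)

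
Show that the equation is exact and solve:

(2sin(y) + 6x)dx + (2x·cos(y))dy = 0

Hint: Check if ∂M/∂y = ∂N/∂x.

Verify exactness: ∂M/∂y = ∂N/∂x ✓
Find F(x,y) such that ∂F/∂x = M, ∂F/∂y = N
Solution: 2x·sin(y) + 3x² = C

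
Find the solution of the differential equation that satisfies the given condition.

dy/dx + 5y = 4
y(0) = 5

General solution: y = 4/5 + Ce^(-5x)
Applying y(0) = 5: C = 5 - 4/5 = 21/5
Particular solution: y = 4/5 + (21/5)e^(-5x)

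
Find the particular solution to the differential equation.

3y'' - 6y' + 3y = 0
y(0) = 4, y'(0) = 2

General solution: y = (C₁ + C₂x)e^x
Repeated root r = 1
Applying ICs: C₁ = 4, C₂ = -2
Particular solution: y = (4 - 2x)e^x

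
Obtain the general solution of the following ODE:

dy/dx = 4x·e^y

Separating variables and integrating:
-e^(-y) = 2x² + C

General solution: y = -ln(C - 2x²)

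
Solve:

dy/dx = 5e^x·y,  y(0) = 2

General solution: y = Ce^(5e^x)
Applying IC y(0) = 2:
Particular solution: y = 2e^(5(e^x - 1))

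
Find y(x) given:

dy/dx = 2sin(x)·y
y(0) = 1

General solution: y = Ce^(-2cos(x))
Applying IC y(0) = 1:
Particular solution: y = e^(2(1-cos(x)))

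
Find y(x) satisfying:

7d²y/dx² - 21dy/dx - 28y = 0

Characteristic equation: 7r² - 21r - 28 = 0
Divide by 7: r² - 3r - 4 = 0
Roots: r = 4, -1 (distinct real)
General solution: y = C₁e^(4x) + C₂e^(-x)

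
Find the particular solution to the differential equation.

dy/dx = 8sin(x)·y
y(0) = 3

General solution: y = Ce^(-8cos(x))
Applying IC y(0) = 3:
Particular solution: y = 3e^(8(1-cos(x)))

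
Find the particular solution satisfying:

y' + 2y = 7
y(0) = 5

General solution: y = 7/2 + Ce^(-2x)
Applying y(0) = 5: C = 5 - 7/2 = 3/2
Particular solution: y = 7/2 + (3/2)e^(-2x)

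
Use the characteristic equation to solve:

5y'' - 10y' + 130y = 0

Characteristic equation: 5r² - 10r + 130 = 0
Divide by 5: r² - 2r + 26 = 0
Roots: r = 1 ± 5i (complex conjugates)
General solution: y = e^x(C₁cos(5x) + C₂sin(5x))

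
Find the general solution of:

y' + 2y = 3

Using integrating factor method:

General solution: y = 3/2 + Ce^(-2x)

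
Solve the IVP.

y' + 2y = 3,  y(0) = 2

General solution: y = 3/2 + Ce^(-2x)
Applying y(0) = 2: C = 2 - 3/2 = 1/2
Particular solution: y = 3/2 + (1/2)e^(-2x)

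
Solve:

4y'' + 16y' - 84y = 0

Characteristic equation: 4r² + 16r - 84 = 0
Divide by 4: r² + 4r - 21 = 0
Roots: r = 3, -7 (distinct real)
General solution: y = C₁e^(3x) + C₂e^(-7x)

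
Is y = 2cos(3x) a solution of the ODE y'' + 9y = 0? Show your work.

Verification:
y'' = -18cos(3x)
y'' + 9y = 0 ✓

Yes, it is a solution.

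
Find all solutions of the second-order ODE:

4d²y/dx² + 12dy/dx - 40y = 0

Characteristic equation: 4r² + 12r - 40 = 0
Divide by 4: r² + 3r - 10 = 0
Roots: r = 2, -5 (distinct real)
General solution: y = C₁e^(2x) + C₂e^(-5x)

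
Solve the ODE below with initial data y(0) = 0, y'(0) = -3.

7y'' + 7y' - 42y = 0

General solution: y = C₁e^(2x) + C₂e^(-3x)
Applying ICs: C₁ = -3/5, C₂ = 3/5
Particular solution: y = -(3/5)e^(2x) + (3/5)e^(-3x)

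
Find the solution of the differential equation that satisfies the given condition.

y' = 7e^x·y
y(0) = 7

General solution: y = Ce^(7e^x)
Applying IC y(0) = 7:
Particular solution: y = 7e^(7(e^x - 1))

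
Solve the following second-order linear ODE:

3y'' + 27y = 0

Characteristic equation: 3r² + 27 = 0
Divide by 3: r² + 9 = 0
Roots: r = ±3i (complex conjugates)
General solution: y = C₁cos(3x) + C₂sin(3x)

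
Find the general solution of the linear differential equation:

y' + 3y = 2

Using integrating factor method:

General solution: y = 2/3 + Ce^(-3x)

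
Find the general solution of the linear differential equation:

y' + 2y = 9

Using integrating factor method:

General solution: y = 9/2 + Ce^(-2x)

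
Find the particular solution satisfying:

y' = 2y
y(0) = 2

General solution: y = Ce^(2x)
Applying IC y(0) = 2:
Particular solution: y = 2e^(2x)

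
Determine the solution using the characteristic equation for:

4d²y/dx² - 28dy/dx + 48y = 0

Characteristic equation: 4r² - 28r + 48 = 0
Divide by 4: r² - 7r + 12 = 0
Roots: r = 4, 3 (distinct real)
General solution: y = C₁e^(4x) + C₂e^(3x)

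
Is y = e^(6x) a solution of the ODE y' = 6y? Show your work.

Verification:
y = e^(6x)
y' = 6e^(6x)
6y = 6e^(6x)
y' = 6y ✓

Yes, it is a solution.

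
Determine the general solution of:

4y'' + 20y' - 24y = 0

Characteristic equation: 4r² + 20r - 24 = 0
Divide by 4: r² + 5r - 6 = 0
Roots: r = 1, -6 (distinct real)
General solution: y = C₁e^x + C₂e^(-6x)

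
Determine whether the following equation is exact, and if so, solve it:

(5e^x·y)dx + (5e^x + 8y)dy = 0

Verify exactness: ∂M/∂y = ∂N/∂x ✓
Find F(x,y) such that ∂F/∂x = M, ∂F/∂y = N
Solution: 5e^x·y + 4y² = C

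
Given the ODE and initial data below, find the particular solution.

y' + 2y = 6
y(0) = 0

General solution: y = 3 + Ce^(-2x)
Applying y(0) = 0: C = 0 - 3 = -3
Particular solution: y = 3 - 3e^(-2x)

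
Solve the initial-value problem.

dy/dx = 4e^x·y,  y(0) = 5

General solution: y = Ce^(4e^x)
Applying IC y(0) = 5:
Particular solution: y = 5e^(4(e^x - 1))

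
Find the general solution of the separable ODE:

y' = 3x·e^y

Separating variables and integrating:
-e^(-y) = 3x²/2 + C

General solution: y = -ln(C - 3x²/2)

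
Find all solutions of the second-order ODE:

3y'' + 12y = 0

Characteristic equation: 3r² + 12 = 0
Divide by 3: r² + 4 = 0
Roots: r = ±2i (complex conjugates)
General solution: y = C₁cos(2x) + C₂sin(2x)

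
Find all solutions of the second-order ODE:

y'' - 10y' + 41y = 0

Characteristic equation: r² - 10r + 41 = 0
Roots: r = 5 ± 4i (complex conjugates)
General solution: y = e^(5x)(C₁cos(4x) + C₂sin(4x))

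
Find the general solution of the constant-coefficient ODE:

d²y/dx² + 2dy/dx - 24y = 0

Characteristic equation: r² + 2r - 24 = 0
Roots: r = 4, -6 (distinct real)
General solution: y = C₁e^(4x) + C₂e^(-6x)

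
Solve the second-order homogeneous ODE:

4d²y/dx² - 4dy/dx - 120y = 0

Characteristic equation: 4r² - 4r - 120 = 0
Divide by 4: r² - r - 30 = 0
Roots: r = 6, -5 (distinct real)
General solution: y = C₁e^(6x) + C₂e^(-5x)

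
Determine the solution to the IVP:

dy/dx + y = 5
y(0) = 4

General solution: y = 5 + Ce^(-x)
Applying y(0) = 4: C = 4 - 5 = -1
Particular solution: y = 5 - e^(-x)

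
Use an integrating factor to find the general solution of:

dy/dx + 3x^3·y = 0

Using integrating factor method:

General solution: y = Ce^(-3x^4/4)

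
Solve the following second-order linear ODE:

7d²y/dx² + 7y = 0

Characteristic equation: 7r² + 7 = 0
Divide by 7: r² + 1 = 0
Roots: r = ±i (complex conjugates)
General solution: y = C₁cos(x) + C₂sin(x)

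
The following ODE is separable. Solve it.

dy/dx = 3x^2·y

Separating variables and integrating:
ln|y| = x^3 + C

General solution: y = Ce^(x^3)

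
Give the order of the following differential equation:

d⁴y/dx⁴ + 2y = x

The order is 4 (highest derivative is of order 4).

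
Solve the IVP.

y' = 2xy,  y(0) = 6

General solution: y = Ce^(x²)
Applying IC y(0) = 6:
Particular solution: y = 6e^(x²)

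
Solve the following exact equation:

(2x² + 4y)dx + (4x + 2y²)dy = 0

Verify exactness: ∂M/∂y = ∂N/∂x ✓
Find F(x,y) such that ∂F/∂x = M, ∂F/∂y = N
Solution: 2x³/3 + 4xy + 2y³/3 = C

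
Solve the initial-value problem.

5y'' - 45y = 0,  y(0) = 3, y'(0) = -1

General solution: y = C₁e^(3x) + C₂e^(-3x)
Applying ICs: C₁ = 4/3, C₂ = 5/3
Particular solution: y = (4/3)e^(3x) + (5/3)e^(-3x)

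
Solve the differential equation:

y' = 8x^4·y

Separating variables and integrating:
ln|y| = 8x^5/5 + C

General solution: y = Ce^(8x^5/5)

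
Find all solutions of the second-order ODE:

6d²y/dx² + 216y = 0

Characteristic equation: 6r² + 216 = 0
Divide by 6: r² + 36 = 0
Roots: r = ±6i (complex conjugates)
General solution: y = C₁cos(6x) + C₂sin(6x)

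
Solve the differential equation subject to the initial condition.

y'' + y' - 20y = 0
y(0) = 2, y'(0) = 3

General solution: y = C₁e^(4x) + C₂e^(-5x)
Applying ICs: C₁ = 13/9, C₂ = 5/9
Particular solution: y = (13/9)e^(4x) + (5/9)e^(-5x)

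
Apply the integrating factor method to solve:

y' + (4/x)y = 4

Using integrating factor method:

General solution: y = (4/5)x + Cx^(-4)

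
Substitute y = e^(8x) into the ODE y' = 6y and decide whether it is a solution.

Verification:
y = e^(8x)
y' = 8e^(8x)
But 6y = 6e^(8x)
y' ≠ 6y — the derivative does not match

No, it is not a solution.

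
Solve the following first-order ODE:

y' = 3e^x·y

Separating variables and integrating:
ln|y| = 3e^x + C

General solution: y = Ce^(3e^x)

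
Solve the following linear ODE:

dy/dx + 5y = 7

Using integrating factor method:

General solution: y = 7/5 + Ce^(-5x)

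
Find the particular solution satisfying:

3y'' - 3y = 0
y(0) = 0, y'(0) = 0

General solution: y = C₁e^x + C₂e^(-x)
Applying ICs: C₁ = 0, C₂ = 0
Particular solution: y = 0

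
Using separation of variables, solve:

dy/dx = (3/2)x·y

Separating variables and integrating:
ln|y| = 3x^2/4 + C

General solution: y = Ce^(3x^2/4)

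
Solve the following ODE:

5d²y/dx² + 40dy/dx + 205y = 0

Characteristic equation: 5r² + 40r + 205 = 0
Divide by 5: r² + 8r + 41 = 0
Roots: r = -4 ± 5i (complex conjugates)
General solution: y = e^(-4x)(C₁cos(5x) + C₂sin(5x))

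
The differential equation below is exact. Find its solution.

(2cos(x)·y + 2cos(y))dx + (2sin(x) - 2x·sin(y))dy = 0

Verify exactness: ∂M/∂y = ∂N/∂x ✓
Find F(x,y) such that ∂F/∂x = M, ∂F/∂y = N
Solution: 2sin(x)·y + 2x·cos(y) = C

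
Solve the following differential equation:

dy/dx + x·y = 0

Using integrating factor method:

General solution: y = Ce^(-x^2/2)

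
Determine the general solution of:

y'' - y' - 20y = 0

Characteristic equation: r² - r - 20 = 0
Roots: r = 5, -4 (distinct real)
General solution: y = C₁e^(5x) + C₂e^(-4x)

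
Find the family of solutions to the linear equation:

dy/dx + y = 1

Using integrating factor method:

General solution: y = 1 + Ce^(-x)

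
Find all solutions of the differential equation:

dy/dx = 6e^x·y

Separating variables and integrating:
ln|y| = 6e^x + C

General solution: y = Ce^(6e^x)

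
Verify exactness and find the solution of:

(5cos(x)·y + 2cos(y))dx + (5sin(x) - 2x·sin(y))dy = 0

Verify exactness: ∂M/∂y = ∂N/∂x ✓
Find F(x,y) such that ∂F/∂x = M, ∂F/∂y = N
Solution: 5sin(x)·y + 2x·cos(y) = C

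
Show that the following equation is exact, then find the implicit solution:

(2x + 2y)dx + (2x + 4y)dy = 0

Verify exactness: ∂M/∂y = ∂N/∂x ✓
Find F(x,y) such that ∂F/∂x = M, ∂F/∂y = N
Solution: x² + 2xy + 2y² = C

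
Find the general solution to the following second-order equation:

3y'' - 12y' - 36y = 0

Characteristic equation: 3r² - 12r - 36 = 0
Divide by 3: r² - 4r - 12 = 0
Roots: r = 6, -2 (distinct real)
General solution: y = C₁e^(6x) + C₂e^(-2x)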